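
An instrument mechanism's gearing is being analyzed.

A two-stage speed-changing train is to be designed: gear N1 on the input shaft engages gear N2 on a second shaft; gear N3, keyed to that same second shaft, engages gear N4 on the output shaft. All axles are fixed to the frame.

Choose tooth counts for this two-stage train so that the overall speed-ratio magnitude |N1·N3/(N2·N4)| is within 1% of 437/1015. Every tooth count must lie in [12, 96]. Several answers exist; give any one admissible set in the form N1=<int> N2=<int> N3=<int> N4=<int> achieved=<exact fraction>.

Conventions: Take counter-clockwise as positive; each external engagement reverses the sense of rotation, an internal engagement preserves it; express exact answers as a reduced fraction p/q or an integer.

N1=19 N2=29 N3=23 N4=35 achieved=437/1015

class = fixed-axis compound train [2-stage, 437/1015 wanted]
target = 437/1015 in lowest terms: an exact hit needs N1·N3 = k·437 and N2·N4 = k·1015 for one integer k, every count in [12, 96]; additionally prefer no 1:1 stage (N1 ≠ N2, N3 ≠ N4)
k = 1: N1·N3 = 437 = 19·23, N2·N4 = 1015 = 29·35
achieved = 19·23/(29·35) = 437/1015; |achieved − target| = 0 ≤ 437/101500 ✓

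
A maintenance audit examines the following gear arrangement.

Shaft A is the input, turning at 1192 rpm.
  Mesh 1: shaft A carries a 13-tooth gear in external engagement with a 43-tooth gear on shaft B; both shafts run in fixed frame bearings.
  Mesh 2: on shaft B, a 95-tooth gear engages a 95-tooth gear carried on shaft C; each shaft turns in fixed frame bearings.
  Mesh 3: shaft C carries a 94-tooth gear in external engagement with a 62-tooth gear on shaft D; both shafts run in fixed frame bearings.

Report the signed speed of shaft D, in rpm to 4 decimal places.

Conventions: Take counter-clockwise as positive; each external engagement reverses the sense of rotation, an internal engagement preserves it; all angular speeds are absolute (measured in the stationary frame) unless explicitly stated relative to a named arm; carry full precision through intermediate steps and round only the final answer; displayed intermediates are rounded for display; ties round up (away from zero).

-546.3706 rpm

3-mesh fixed-axis compound train (all bearings frame-fixed)
mesh 1 [13T→43T]: ω = 1192.0000×13/43 = 360.3721 rpm, sense flips to −
mesh 2 [95T→95T]: ω = 360.3721×95/95 = 360.3721 rpm, sense flips to +
mesh 3 [94T→62T]: ω = 360.3721×94/62 = 546.3706 rpm, sense flips to −
signed output speed = -546.3706 rpm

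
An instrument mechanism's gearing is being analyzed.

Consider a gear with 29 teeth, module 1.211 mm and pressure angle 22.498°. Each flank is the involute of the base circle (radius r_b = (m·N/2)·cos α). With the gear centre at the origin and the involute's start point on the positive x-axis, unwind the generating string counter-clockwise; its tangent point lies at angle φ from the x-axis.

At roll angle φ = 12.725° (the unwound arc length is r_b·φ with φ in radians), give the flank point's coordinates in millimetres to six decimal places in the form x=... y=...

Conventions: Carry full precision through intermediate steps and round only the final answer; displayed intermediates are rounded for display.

class = single-mesh tooth geometry [base-circle involute, m = 1.211, 29T]
pitch radius r_p = m·N/2 = 1.211·29/2 = 17.559500
base radius r_b = r_p·cos α = 17.559500·cos 22.498° = 16.223097
roll angle φ = 12.725° = 0.22209315 rad
x = r_b·(cos φ + φ·sin φ) = 16.618282
y = r_b·(sin φ − φ·cos φ) = 0.058949

x=16.618282 y=0.058949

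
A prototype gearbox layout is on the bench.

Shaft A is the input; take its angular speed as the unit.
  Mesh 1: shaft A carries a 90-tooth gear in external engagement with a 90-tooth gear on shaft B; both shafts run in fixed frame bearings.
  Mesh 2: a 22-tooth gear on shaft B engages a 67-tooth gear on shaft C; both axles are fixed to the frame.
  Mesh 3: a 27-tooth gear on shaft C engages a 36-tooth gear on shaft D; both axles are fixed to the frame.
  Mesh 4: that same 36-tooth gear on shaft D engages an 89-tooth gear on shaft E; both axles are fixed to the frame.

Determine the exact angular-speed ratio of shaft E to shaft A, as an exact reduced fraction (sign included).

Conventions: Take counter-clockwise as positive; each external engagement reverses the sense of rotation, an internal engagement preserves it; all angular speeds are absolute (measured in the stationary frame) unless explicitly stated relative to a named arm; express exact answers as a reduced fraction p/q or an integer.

594/5963

class = fixed-axis compound train [4 meshes; 4 ratios multiply, 4 sense flips]
mesh 1 [90T→90T]: running ratio 1, sense −
mesh 2 [22T→67T]: running ratio 22/67, sense +
mesh 3 [27T→36T]: running ratio 33/134, sense −
mesh 4 [36T→89T]: running ratio 594/5963, sense +
ω_out/ω_in = 594/5963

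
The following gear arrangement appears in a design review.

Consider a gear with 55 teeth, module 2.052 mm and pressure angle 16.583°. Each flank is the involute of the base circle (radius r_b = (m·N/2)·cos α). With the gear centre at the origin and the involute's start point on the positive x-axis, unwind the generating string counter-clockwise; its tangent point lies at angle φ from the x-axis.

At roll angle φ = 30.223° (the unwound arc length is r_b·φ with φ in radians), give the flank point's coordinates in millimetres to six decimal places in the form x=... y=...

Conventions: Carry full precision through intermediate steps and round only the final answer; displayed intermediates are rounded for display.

x=61.091758 y=2.573068

single-mesh involute tooth geometry (55T wheel at module 2.052)
pitch radius r_p = m·N/2 = 2.052·55/2 = 56.430000
base radius r_b = r_p·cos α = 56.430000·cos 16.583° = 54.082924
roll angle φ = 30.223° = 0.52749086 rad
x = r_b·(cos φ + φ·sin φ) = 61.091758
y = r_b·(sin φ − φ·cos φ) = 2.573068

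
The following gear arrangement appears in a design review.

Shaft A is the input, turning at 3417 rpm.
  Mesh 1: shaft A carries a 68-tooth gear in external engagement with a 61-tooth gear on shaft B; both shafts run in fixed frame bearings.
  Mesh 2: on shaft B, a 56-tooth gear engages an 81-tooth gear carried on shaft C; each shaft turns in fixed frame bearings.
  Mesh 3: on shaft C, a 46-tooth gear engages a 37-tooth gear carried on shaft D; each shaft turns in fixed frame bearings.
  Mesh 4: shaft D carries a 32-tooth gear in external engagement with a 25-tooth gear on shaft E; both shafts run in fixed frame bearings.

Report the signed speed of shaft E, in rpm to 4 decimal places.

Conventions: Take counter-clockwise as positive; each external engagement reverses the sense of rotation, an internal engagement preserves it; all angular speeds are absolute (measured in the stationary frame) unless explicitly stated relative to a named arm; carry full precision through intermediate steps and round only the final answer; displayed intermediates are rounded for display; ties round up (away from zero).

+4190.7634 rpm

recognized (5 fixed axles, 4 meshes): fixed-axis compound train
mesh 1 [68T→61T]: ω = 3417.0000×68/61 = 3809.1148 rpm, sense flips to −
mesh 2 [56T→81T]: ω = 3809.1148×56/81 = 2633.4621 rpm, sense flips to +
mesh 3 [46T→37T]: ω = 2633.4621×46/37 = 3274.0339 rpm, sense flips to −
mesh 4 [32T→25T]: ω = 3274.0339×32/25 = 4190.7634 rpm, sense flips to +
signed output speed = +4190.7634 rpm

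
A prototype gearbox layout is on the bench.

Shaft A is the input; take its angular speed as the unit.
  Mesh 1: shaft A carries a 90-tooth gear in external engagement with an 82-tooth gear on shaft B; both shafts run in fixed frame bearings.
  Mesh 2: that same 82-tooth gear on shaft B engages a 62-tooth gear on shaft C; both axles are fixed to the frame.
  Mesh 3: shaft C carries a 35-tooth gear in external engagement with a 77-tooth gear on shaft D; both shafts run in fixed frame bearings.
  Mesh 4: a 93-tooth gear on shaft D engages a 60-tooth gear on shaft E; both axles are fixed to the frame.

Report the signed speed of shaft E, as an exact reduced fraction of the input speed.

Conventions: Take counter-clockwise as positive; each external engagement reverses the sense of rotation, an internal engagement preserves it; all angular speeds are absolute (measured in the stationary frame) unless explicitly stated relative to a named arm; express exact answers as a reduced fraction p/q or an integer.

45/44

4-mesh fixed-axis compound train (all bearings frame-fixed)
mesh 1 [90T→82T]: |ω|/ω_in = 1×90/82 = 45/41, sense flips to −
mesh 2 [82T→62T]: |ω|/ω_in = (45/41)×82/62 = 45/31, sense flips to +
mesh 3 [35T→77T]: |ω|/ω_in = (45/31)×35/77 = 225/341, sense flips to −
mesh 4 [93T→60T]: |ω|/ω_in = (225/341)×93/60 = 45/44, sense flips to +
signed output speed (× input speed) = 45/44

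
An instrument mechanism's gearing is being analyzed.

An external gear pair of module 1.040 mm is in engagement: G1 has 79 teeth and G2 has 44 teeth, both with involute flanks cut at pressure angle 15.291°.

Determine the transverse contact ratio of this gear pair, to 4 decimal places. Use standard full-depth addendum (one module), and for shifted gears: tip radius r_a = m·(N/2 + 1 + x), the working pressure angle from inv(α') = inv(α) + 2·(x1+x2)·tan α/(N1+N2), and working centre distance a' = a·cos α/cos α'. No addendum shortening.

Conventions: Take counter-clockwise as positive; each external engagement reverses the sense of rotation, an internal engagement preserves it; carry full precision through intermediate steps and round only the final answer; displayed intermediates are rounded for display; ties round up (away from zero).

2.1055

topology: single-mesh involute geometry — m = 1.040, 79T/44T pair
base radii: r_b1 = 39.625721, r_b2 = 22.070022
tip radii: r_a1 = 42.120000, r_a2 = 23.920000
no profile shift: α' = α, a' = a
action lengths: √(r_a1²−r_b1²) = 14.279238, √(r_a2²−r_b2²) = 9.223911
base pitch p_b = π·m·cos α = 3.151592
CR = (14.279238 + 9.223911 − 63.960000·sin 15.29100°)/3.151592 = 2.105450
contact ratio ≈ 2.1055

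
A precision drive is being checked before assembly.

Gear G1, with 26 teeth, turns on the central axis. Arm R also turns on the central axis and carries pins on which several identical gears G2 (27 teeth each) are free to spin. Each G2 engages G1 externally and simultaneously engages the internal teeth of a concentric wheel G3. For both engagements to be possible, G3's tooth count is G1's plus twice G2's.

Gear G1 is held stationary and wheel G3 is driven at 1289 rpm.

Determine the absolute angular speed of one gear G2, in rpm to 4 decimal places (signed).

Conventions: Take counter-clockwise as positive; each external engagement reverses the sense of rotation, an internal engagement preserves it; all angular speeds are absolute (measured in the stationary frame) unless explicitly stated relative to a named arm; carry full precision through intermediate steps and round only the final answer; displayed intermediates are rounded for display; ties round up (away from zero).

planetary set (26T centre, 27T on arm, 80T internal) — Willis relation
normalise by the input: solve with ω_ring = 1, then scale by 1289 rpm
ring teeth: 26 + 2·27 = 80
26(ω_sun−ω_arm) = −80(ω_ring−ω_arm),  ω_sun = 0, ω_ring = 1
26(0−ω_arm) = −80(1−ω_arm)  ⇒  106·ω_arm = 80  ⇒  ω_arm = 40/53
sun–planet mesh: 26·(0−40/53) = −27·(ω_p−ω_arm)  ⇒  ω_p−ω_arm = 1040/1431
ω_p = 40/53 + 1040/1431 = 40/27
scale: ω_p = 40/27 × 1289 rpm = +1909.6296 rpm

+1909.6296 rpm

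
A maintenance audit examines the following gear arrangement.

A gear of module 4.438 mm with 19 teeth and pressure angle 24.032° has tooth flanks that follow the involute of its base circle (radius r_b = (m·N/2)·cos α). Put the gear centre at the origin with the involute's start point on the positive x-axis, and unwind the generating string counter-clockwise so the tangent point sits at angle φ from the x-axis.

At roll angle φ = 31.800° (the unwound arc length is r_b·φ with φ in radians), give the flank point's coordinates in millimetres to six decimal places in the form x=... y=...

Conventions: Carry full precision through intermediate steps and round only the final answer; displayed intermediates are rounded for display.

x=43.988214 y=2.127589

topology: single-mesh involute geometry — m = 4.438, N = 19
pitch radius r_p = m·N/2 = 4.438·19/2 = 42.161000
base radius r_b = r_p·cos α = 42.161000·cos 24.032° = 38.506407
roll angle φ = 31.800° = 0.55501470 rad
x = r_b·(cos φ + φ·sin φ) = 43.988214
y = r_b·(sin φ − φ·cos φ) = 2.127589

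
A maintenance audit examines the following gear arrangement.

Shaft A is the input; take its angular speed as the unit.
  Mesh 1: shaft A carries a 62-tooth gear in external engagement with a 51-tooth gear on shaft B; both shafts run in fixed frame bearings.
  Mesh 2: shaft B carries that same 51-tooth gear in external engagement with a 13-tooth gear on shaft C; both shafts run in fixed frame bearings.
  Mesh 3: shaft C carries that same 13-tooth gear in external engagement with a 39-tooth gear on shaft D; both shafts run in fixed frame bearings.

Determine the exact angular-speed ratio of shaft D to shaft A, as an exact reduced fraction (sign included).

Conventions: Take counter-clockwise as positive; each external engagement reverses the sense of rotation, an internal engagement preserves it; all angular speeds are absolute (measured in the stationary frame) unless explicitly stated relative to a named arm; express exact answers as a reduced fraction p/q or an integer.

class = fixed-axis compound train [3 meshes; 3 ratios multiply, 3 sense flips]
mesh 1 [62T→51T]: running ratio 62/51, sense −
mesh 2 [51T→13T]: running ratio 62/13, sense +
mesh 3 [13T→39T]: running ratio 62/39, sense −
ω_out/ω_in = -62/39

-62/39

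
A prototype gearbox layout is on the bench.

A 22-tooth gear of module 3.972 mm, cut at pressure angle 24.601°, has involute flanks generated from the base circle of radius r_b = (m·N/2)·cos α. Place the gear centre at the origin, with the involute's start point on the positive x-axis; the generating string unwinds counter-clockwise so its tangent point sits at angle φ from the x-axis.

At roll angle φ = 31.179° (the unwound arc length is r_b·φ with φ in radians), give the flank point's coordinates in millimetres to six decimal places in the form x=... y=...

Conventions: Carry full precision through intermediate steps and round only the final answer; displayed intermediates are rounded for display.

single-mesh involute tooth geometry (22T wheel at module 3.972)
pitch radius r_p = m·N/2 = 3.972·22/2 = 43.692000
base radius r_b = r_p·cos α = 43.692000·cos 24.601° = 39.726027
roll angle φ = 31.179° = 0.54417621 rad
x = r_b·(cos φ + φ·sin φ) = 45.179672
y = r_b·(sin φ − φ·cos φ) = 2.071367

x=45.179672 y=2.071367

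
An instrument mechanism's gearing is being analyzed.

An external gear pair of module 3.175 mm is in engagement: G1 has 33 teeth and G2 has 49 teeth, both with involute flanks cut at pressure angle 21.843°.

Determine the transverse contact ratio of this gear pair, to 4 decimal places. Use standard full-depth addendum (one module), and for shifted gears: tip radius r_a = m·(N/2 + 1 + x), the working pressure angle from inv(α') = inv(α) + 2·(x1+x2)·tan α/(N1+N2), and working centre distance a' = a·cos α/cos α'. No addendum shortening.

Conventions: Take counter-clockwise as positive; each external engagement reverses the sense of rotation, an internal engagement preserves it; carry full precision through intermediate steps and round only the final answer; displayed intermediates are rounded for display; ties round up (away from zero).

1.6285

single-mesh involute tooth geometry (33T engaging 49T at module 3.175)
base radii: r_b1 = 48.626437, r_b2 = 72.202891
tip radii: r_a1 = 55.562500, r_a2 = 80.962500
no profile shift: α' = α, a' = a
action lengths: √(r_a1²−r_b1²) = 26.882356, √(r_a2²−r_b2²) = 36.628800
base pitch p_b = π·m·cos α = 9.258452
CR = (26.882356 + 36.628800 − 130.175000·sin 21.84300°)/9.258452 = 1.628528
contact ratio ≈ 1.6285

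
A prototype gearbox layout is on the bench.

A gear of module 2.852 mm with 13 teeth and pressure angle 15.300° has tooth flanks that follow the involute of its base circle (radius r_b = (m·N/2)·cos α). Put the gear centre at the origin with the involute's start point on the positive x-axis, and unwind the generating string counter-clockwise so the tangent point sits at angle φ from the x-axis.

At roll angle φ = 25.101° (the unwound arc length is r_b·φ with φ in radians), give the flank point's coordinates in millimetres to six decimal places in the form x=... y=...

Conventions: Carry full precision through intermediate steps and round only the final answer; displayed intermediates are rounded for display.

class = single-mesh tooth geometry [base-circle involute, m = 2.852, 13T]
pitch radius r_p = m·N/2 = 2.852·13/2 = 18.538000
base radius r_b = r_p·cos α = 18.538000·cos 15.300° = 17.880965
roll angle φ = 25.101° = 0.43809510 rad
x = r_b·(cos φ + φ·sin φ) = 19.515429
y = r_b·(sin φ − φ·cos φ) = 0.491605

x=19.515429 y=0.491605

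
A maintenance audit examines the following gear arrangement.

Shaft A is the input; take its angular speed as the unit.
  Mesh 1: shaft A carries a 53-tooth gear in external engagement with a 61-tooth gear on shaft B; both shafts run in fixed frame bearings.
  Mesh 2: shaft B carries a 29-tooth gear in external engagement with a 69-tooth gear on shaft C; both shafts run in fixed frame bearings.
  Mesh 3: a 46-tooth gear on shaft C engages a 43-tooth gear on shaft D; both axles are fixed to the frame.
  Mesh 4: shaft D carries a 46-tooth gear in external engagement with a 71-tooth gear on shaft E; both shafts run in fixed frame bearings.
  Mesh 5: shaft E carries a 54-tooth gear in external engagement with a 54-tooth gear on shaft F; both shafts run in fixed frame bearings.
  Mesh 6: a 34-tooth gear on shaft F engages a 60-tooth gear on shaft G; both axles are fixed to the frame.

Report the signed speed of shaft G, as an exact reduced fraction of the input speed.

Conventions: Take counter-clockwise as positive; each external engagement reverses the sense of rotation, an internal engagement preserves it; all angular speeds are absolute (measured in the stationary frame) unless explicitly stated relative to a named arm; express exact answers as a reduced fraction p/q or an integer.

6-mesh fixed-axis compound train (all bearings frame-fixed)
mesh 1 [53T→61T]: |ω|/ω_in = 1×53/61 = 53/61, sense flips to −
mesh 2 [29T→69T]: |ω|/ω_in = (53/61)×29/69 = 1537/4209, sense flips to +
mesh 3 [46T→43T]: |ω|/ω_in = (1537/4209)×46/43 = 3074/7869, sense flips to −
mesh 4 [46T→71T]: |ω|/ω_in = (3074/7869)×46/71 = 141404/558699, sense flips to +
mesh 5 [54T→54T]: |ω|/ω_in = (141404/558699)×54/54 = 141404/558699, sense flips to −
mesh 6 [34T→60T]: |ω|/ω_in = (141404/558699)×34/60 = 1201934/8380485, sense flips to +
signed output speed (× input speed) = 1201934/8380485

1201934/8380485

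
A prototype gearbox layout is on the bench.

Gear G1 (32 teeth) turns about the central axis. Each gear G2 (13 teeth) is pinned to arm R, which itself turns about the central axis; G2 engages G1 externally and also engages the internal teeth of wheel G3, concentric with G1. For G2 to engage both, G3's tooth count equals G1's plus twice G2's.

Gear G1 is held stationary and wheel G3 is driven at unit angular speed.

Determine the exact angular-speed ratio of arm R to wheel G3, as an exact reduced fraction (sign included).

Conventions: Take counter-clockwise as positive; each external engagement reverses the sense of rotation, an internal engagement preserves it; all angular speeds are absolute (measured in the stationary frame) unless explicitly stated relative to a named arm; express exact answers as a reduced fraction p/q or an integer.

topology: planetary set — G1 32T / G2 13T / G3 58T, arm = carrier (Willis)
ring teeth: 32 + 2·13 = 58
32(ω_sun−ω_arm) = −58(ω_ring−ω_arm),  ω_sun = 0, ω_ring = 1
32(0−ω_arm) = −58(1−ω_arm)  ⇒  90·ω_arm = 58  ⇒  ω_arm = 29/45
ω_out/ω_in = 29/45

29/45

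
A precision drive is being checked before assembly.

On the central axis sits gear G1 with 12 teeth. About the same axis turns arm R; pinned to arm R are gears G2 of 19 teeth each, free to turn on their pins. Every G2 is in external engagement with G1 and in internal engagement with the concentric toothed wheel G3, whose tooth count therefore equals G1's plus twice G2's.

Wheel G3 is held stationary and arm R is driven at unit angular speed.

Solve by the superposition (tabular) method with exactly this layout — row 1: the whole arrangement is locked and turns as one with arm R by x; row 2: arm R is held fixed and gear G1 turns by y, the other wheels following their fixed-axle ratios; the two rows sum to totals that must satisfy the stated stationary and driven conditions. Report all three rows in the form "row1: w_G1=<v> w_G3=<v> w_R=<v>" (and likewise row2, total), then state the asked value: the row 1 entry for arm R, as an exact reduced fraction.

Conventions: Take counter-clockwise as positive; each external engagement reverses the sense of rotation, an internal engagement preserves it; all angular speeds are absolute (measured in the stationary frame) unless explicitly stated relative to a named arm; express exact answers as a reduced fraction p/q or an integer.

row1: w_G1=1 w_G3=1 w_R=1
row2: w_G1=25/6 w_G3=-1 w_R=0
total: w_G1=31/6 w_G3=0 w_R=1
asked value: 1

class = planetary set [G3 = 12+2·19 = 50; Willis about the carrier]
row 1 (train locked, turned with arm): all members turn x
superposition row 2 [arm held]: sun y, ring −(12/50)·y, arm 0
boundary: total ω_ring = x − (12/50)·y = 0 and total ω_arm = x = 1  ⇒  y = 25/6, x = 1
row 2 ring = −(12/50)·25/6 = -1
totals (row 1 + row 2): sun 1 + 25/6 = 31/6, ring 1 + (-1) = 0, arm 1 + 0 = 1
asked cell (row1, arm) = 1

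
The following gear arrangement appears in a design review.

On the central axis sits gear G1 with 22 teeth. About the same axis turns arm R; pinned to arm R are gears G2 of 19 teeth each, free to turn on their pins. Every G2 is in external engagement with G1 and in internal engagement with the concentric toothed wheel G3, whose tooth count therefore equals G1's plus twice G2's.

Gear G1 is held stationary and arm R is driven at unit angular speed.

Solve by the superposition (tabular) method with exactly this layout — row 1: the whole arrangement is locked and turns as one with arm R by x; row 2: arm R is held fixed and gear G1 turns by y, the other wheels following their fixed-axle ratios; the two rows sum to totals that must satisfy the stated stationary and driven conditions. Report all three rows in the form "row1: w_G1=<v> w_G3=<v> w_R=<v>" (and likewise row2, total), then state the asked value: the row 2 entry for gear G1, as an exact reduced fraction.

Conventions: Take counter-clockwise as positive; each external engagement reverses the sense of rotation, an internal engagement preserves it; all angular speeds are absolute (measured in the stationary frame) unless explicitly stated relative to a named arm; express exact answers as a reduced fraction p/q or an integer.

topology: planetary set — G1 22T / G2 19T / G3 60T, arm = carrier (Willis)
superposition row 1 [locked train]: every member turns x
row 2: sun turns y, ring = −(22/60)·y, arm 0
boundary: total ω_sun = x + y = 0 and total ω_arm = x = 1  ⇒  y = -1, x = 1
row 2 ring = −(22/60)·(-1) = 11/30
totals (row 1 + row 2): sun 1 + (-1) = 0, ring 1 + 11/30 = 41/30, arm 1 + 0 = 1
asked cell (row2, sun) = -1

row1: w_G1=1 w_G3=1 w_R=1
row2: w_G1=-1 w_G3=11/30 w_R=0
total: w_G1=0 w_G3=41/30 w_R=1
asked value: -1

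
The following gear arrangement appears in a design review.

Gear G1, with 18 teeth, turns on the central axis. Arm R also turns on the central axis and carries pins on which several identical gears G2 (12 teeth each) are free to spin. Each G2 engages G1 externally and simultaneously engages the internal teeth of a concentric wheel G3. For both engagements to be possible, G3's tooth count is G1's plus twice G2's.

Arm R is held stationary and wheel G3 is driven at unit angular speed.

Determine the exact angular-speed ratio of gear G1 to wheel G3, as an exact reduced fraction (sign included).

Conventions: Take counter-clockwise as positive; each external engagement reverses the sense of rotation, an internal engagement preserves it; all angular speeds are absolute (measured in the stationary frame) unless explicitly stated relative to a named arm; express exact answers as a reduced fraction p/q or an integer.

-7/3

topology: planetary set — G1 18T / G2 12T / G3 42T, arm = carrier (Willis)
ring teeth: 18 + 2·12 = 42
18(ω_sun−ω_arm) = −42(ω_ring−ω_arm),  ω_arm = 0, ω_ring = 1
ω_sun = 0 − (42/18)(1−0) = -7/3
ω_out/ω_in = -7/3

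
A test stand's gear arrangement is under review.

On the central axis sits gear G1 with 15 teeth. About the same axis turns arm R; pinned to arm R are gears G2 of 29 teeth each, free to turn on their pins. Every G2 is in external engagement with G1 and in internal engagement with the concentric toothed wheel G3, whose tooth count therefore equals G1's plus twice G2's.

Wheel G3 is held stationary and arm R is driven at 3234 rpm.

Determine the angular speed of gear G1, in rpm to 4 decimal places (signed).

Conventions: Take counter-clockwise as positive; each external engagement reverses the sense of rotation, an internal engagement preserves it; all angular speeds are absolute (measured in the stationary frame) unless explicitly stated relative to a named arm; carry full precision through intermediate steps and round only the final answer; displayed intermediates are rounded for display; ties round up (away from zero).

+18972.8000 rpm

topology: planetary set — G1 15T / G2 29T / G3 73T, arm = carrier (Willis)
normalise by the input: solve with ω_arm = 1, then scale by 3234 rpm
ring teeth: 15 + 2·29 = 73
15(ω_sun−ω_arm) = −73(ω_ring−ω_arm),  ω_ring = 0, ω_arm = 1
ω_sun = 1 − (73/15)(0−1) = 88/15
scale: ω_sun = 88/15 × 3234 rpm = +18972.8000 rpm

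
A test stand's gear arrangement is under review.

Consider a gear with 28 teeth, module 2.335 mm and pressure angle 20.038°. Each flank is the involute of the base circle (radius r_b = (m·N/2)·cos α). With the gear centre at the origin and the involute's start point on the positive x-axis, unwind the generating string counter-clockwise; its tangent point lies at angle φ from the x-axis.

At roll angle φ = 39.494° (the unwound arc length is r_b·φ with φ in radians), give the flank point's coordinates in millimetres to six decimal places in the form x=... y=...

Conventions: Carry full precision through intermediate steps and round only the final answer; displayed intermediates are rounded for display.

single-mesh involute tooth geometry (28T wheel at module 2.335)
pitch radius r_p = m·N/2 = 2.335·28/2 = 32.690000
base radius r_b = r_p·cos α = 32.690000·cos 20.038° = 30.711130
roll angle φ = 39.494° = 0.68930033 rad
x = r_b·(cos φ + φ·sin φ) = 37.163060
y = r_b·(sin φ − φ·cos φ) = 3.196120

x=37.163060 y=3.196120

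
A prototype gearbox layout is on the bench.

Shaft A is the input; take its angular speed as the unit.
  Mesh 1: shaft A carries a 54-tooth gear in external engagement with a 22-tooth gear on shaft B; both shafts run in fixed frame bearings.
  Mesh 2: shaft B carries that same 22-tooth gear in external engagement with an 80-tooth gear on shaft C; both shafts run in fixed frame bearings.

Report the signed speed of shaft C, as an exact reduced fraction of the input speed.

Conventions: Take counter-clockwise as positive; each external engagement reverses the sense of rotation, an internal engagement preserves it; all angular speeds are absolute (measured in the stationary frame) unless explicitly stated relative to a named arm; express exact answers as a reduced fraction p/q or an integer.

2-mesh fixed-axis compound train (all bearings frame-fixed)
mesh 1 [54T→22T]: |ω|/ω_in = 1×54/22 = 27/11, sense flips to −
mesh 2 [22T→80T]: |ω|/ω_in = (27/11)×22/80 = 27/40, sense flips to +
signed output speed (× input speed) = 27/40

27/40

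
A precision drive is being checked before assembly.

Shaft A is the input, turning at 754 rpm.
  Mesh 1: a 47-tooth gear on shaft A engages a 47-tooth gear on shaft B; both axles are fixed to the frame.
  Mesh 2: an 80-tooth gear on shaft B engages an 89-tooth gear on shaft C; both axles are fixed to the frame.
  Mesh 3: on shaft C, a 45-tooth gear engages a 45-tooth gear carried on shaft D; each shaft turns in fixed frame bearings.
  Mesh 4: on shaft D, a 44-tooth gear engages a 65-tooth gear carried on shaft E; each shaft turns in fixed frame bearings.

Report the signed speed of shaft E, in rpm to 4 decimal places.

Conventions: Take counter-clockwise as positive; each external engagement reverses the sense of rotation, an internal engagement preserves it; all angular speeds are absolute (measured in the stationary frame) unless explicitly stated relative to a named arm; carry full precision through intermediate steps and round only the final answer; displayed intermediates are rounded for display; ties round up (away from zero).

+458.7865 rpm

topology: fixed-axis compound train — 4 meshes, A→E
mesh 1 [47T→47T]: ω = 754.0000×47/47 = 754.0000 rpm, sense flips to −
mesh 2 [80T→89T]: ω = 754.0000×80/89 = 677.7528 rpm, sense flips to +
mesh 3 [45T→45T]: ω = 677.7528×45/45 = 677.7528 rpm, sense flips to −
mesh 4 [44T→65T]: ω = 677.7528×44/65 = 458.7865 rpm, sense flips to +
signed output speed = +458.7865 rpm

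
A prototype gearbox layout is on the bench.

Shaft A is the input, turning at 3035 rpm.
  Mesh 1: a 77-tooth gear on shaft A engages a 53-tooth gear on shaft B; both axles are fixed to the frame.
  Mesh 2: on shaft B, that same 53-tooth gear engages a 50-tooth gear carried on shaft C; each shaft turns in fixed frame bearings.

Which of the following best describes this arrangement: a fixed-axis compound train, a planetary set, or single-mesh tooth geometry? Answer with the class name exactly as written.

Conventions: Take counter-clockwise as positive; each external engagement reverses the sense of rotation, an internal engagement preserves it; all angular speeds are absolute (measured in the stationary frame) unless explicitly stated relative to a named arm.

fixed-axis compound train

recognized (3 fixed axles, 2 meshes): fixed-axis compound train
classification: fixed-axis compound train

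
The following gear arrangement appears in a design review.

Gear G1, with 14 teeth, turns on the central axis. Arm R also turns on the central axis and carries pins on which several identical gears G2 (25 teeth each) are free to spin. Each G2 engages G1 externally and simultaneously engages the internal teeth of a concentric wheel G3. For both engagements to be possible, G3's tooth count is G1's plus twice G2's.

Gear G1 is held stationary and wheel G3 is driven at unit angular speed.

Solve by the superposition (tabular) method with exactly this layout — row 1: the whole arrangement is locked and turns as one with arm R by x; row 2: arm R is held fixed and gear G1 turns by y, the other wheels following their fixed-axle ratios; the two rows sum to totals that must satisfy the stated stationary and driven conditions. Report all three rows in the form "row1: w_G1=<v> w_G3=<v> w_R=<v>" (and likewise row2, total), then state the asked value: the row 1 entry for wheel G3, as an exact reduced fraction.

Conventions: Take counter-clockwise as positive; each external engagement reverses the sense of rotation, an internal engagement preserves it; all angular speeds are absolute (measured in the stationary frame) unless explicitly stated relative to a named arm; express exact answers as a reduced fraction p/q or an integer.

planetary set (14T centre, 25T on arm, 64T internal) — Willis relation
row 1: whole set turns with the arm by x
row 2 — arm fixed, fixed-axis ratios: sun y, ring −(14/64)·y, arm 0
boundary: total ω_sun = x + y = 0 and total ω_ring = x − (14/64)·y = 1  ⇒  y = -32/39, x = 32/39
row 2 ring = −(14/64)·(-32/39) = 7/39
totals (row 1 + row 2): sun 32/39 + (-32/39) = 0, ring 32/39 + 7/39 = 1, arm 32/39 + 0 = 32/39
asked cell (row1, ring) = 32/39

row1: w_G1=32/39 w_G3=32/39 w_R=32/39
row2: w_G1=-32/39 w_G3=7/39 w_R=0
total: w_G1=0 w_G3=1 w_R=32/39
asked value: 32/39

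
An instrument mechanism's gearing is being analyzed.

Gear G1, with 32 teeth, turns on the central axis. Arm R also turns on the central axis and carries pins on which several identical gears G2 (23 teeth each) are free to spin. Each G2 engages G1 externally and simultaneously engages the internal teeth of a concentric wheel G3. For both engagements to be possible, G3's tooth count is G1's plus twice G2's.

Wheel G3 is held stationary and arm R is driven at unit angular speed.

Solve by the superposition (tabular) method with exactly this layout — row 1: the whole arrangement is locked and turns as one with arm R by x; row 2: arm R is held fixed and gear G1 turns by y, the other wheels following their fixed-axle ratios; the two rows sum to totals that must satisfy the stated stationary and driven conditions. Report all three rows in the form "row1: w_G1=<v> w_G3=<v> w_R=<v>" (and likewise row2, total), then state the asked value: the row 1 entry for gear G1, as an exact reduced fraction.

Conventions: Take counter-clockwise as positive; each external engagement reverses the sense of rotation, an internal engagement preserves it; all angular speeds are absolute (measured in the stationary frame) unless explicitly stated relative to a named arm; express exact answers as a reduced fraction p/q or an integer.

class = planetary set [G3 = 32+2·23 = 78; Willis about the carrier]
row 1 (train locked, turned with arm): all members turn x
superposition row 2 [arm held]: sun y, ring −(32/78)·y, arm 0
boundary: total ω_ring = x − (32/78)·y = 0 and total ω_arm = x = 1  ⇒  y = 39/16, x = 1
row 2 ring = −(32/78)·39/16 = -1
totals (row 1 + row 2): sun 1 + 39/16 = 55/16, ring 1 + (-1) = 0, arm 1 + 0 = 1
asked cell (row1, sun) = 1

row1: w_G1=1 w_G3=1 w_R=1
row2: w_G1=39/16 w_G3=-1 w_R=0
total: w_G1=55/16 w_G3=0 w_R=1
asked value: 1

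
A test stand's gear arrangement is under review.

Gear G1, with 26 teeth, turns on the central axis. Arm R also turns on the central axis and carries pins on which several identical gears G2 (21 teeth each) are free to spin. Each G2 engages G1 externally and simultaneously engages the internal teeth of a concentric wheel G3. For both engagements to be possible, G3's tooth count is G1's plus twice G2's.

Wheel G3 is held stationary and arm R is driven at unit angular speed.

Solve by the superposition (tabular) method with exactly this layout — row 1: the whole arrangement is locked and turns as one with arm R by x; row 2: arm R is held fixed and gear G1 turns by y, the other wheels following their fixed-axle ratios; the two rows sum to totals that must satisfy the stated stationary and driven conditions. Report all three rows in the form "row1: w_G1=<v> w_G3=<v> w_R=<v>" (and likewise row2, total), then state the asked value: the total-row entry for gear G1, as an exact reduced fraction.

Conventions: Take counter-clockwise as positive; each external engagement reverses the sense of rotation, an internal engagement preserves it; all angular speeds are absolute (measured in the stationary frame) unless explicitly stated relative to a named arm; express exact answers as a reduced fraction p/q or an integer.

planetary set (26T centre, 21T on arm, 68T internal) — Willis relation
superposition row 1 [locked train]: every member turns x
row 2 (arm held, sun turns y): ω_ring = −(26/68)·y, ω_arm = 0
boundary: total ω_ring = x − (26/68)·y = 0 and total ω_arm = x = 1  ⇒  y = 34/13, x = 1
row 2 ring = −(26/68)·34/13 = -1
totals (row 1 + row 2): sun 1 + 34/13 = 47/13, ring 1 + (-1) = 0, arm 1 + 0 = 1
asked cell (total, sun) = 47/13

row1: w_G1=1 w_G3=1 w_R=1
row2: w_G1=34/13 w_G3=-1 w_R=0
total: w_G1=47/13 w_G3=0 w_R=1
asked value: 47/13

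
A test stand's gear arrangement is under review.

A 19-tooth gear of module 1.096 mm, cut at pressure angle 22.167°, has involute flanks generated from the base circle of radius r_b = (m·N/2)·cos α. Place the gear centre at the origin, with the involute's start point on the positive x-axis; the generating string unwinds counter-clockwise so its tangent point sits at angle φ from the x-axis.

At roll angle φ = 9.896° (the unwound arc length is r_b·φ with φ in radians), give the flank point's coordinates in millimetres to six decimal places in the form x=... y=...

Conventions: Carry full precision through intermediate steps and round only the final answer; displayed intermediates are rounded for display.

class = single-mesh tooth geometry [base-circle involute, m = 1.096, 19T]
pitch radius r_p = m·N/2 = 1.096·19/2 = 10.412000
base radius r_b = r_p·cos α = 10.412000·cos 22.167° = 9.642429
roll angle φ = 9.896° = 0.17271778 rad
x = r_b·(cos φ + φ·sin φ) = 9.785182
y = r_b·(sin φ − φ·cos φ) = 0.016511

x=9.785182 y=0.016511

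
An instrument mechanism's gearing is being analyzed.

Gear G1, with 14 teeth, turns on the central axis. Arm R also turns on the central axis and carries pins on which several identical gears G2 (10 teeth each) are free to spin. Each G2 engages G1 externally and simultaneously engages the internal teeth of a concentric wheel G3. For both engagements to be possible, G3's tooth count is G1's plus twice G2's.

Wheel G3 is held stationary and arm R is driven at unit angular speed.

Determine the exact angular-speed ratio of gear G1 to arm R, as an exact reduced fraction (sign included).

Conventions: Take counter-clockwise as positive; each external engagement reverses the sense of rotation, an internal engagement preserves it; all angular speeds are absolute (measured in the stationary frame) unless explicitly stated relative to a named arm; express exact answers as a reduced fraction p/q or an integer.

class = planetary set [G3 = 14+2·10 = 34; Willis about the carrier]
ring teeth: 14 + 2·10 = 34
14(ω_sun−ω_arm) = −34(ω_ring−ω_arm),  ω_ring = 0, ω_arm = 1
ω_sun = 1 − (34/14)(0−1) = 24/7
ω_out/ω_in = 24/7

24/7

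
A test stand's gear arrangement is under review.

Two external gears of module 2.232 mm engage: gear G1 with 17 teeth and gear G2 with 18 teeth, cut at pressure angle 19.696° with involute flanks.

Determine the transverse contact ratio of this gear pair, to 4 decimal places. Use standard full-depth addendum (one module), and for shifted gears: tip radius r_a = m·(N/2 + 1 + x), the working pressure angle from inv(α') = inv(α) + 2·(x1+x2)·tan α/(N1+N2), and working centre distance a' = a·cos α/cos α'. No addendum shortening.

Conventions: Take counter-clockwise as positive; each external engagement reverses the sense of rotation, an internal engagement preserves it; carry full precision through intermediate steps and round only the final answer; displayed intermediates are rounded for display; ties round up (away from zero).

class = single-mesh tooth geometry [involute pair 17T × 18T, m = 2.232]
base radii: r_b1 = 17.862026, r_b2 = 18.912733
tip radii: r_a1 = 21.204000, r_a2 = 22.320000
no profile shift: α' = α, a' = a
action lengths: √(r_a1²−r_b1²) = 11.426183, √(r_a2²−r_b2²) = 11.852887
base pitch p_b = π·m·cos α = 6.601789
CR = (11.426183 + 11.852887 − 39.060000·sin 19.69600°)/6.601789 = 1.532114
contact ratio ≈ 1.5321

1.5321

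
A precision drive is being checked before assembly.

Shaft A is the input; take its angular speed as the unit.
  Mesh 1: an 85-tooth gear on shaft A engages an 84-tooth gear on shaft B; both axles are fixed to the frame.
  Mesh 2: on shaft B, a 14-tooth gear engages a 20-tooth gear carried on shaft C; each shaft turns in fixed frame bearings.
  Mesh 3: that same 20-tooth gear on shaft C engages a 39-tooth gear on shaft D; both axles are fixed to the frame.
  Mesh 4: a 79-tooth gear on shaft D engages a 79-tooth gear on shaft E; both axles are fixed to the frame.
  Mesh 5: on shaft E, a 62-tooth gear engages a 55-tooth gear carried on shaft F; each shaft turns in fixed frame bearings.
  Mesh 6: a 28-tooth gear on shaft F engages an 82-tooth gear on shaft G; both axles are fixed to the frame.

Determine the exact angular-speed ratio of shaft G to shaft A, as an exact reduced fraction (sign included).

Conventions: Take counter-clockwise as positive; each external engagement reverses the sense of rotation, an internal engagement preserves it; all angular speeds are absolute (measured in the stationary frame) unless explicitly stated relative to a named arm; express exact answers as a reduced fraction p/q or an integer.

class = fixed-axis compound train [6 meshes; 6 ratios multiply, 6 sense flips]
mesh 1 [85T→84T]: running ratio 85/84, sense −
mesh 2 [14T→20T]: running ratio 17/24, sense +
mesh 3 [20T→39T]: running ratio 85/234, sense −
mesh 4 [79T→79T]: running ratio 85/234, sense +
mesh 5 [62T→55T]: running ratio 527/1287, sense −
mesh 6 [28T→82T]: running ratio 7378/52767, sense +
ω_out/ω_in = 7378/52767

7378/52767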